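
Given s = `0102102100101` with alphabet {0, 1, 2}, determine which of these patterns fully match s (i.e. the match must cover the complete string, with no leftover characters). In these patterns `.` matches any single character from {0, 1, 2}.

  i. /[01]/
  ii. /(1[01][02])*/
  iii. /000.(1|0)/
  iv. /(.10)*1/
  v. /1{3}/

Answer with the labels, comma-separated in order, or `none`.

i → no match
ii → no match
iii → no match — must start with `000`
iv → match
v → no match — must start with `1`

iv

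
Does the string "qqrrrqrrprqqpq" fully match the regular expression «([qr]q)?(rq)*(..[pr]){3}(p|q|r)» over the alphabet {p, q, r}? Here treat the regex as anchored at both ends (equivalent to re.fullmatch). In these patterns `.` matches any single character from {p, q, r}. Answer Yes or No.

No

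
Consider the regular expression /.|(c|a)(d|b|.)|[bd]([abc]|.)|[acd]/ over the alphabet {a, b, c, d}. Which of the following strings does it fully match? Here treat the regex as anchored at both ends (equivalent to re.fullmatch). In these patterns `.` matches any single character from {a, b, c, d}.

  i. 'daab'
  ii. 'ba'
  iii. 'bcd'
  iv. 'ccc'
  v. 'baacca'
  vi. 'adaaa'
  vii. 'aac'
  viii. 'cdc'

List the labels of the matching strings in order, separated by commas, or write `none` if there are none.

ii

i. 'daab' → no match
ii. 'ba' → match
iii. 'bcd' → no match
iv. 'ccc' → no match
v. 'baacca' → no match
vi. 'adaaa' → no match
vii. 'aac' → no match
viii. 'cdc' → no match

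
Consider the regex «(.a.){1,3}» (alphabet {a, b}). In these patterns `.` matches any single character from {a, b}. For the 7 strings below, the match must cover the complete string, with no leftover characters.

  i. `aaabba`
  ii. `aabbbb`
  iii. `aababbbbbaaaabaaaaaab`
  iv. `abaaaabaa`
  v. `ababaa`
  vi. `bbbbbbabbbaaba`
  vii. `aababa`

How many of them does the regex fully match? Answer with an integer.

0

i → no match
ii → no match
iii → no match
iv → no match
v → no match
vi → no match
vii → no match
Total matched: 0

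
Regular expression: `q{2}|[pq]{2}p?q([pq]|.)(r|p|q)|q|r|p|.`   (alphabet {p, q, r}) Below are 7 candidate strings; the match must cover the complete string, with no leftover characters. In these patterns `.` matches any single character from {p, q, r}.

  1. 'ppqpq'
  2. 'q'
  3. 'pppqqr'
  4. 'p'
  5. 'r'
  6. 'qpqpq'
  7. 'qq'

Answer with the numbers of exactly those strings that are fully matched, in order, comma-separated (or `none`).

1 → match
2 → match
3 → match
4 → match
5 → match
6 → match
7 → match

1, 2, 3, 4, 5, 6, 7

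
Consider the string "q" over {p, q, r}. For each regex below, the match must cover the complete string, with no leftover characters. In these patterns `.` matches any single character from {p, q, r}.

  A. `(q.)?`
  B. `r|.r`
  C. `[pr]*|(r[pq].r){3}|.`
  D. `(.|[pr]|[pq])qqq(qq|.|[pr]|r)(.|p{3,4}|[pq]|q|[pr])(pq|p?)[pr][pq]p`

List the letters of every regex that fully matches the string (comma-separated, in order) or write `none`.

A → no match
B → no match — must end with "r"
C → match
D → no match — must end with "p"

C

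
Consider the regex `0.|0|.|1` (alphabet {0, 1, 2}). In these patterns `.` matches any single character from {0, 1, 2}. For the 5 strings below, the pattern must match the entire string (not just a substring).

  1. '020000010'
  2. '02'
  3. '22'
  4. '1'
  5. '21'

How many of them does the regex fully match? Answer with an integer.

1 → no match
2 → match
3 → no match
4 → match
5 → no match
Total matched: 2

2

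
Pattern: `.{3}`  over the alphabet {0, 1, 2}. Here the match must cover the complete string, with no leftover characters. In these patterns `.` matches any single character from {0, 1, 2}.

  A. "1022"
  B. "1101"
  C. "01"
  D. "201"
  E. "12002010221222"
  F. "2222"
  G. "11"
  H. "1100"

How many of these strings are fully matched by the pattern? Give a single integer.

A → no match
B → no match
C → no match
D → match
E → no match
F → no match
G → no match
H → no match
Total matched: 1

1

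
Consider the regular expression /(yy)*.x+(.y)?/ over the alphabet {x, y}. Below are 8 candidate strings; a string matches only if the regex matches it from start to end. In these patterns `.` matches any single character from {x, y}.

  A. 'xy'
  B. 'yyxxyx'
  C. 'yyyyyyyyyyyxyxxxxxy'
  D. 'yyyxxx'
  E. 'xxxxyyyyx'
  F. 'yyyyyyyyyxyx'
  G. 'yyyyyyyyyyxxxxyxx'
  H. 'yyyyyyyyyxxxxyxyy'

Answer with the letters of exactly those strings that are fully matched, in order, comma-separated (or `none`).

D

A → no match
B → no match
C → no match
D → match
E → no match
F → no match
G → no match
H → no match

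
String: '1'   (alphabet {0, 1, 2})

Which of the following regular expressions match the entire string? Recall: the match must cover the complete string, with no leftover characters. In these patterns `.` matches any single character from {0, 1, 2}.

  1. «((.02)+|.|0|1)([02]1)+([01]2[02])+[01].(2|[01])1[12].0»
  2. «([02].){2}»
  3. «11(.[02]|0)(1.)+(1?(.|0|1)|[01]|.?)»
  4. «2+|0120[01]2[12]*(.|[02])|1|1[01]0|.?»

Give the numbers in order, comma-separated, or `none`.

4

1 → no match — must end with '0'
2 → no match
3 → no match — must start with '11'
4 → match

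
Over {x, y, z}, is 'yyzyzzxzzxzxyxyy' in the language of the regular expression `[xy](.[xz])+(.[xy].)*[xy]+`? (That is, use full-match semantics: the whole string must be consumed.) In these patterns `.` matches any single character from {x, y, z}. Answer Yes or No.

Yes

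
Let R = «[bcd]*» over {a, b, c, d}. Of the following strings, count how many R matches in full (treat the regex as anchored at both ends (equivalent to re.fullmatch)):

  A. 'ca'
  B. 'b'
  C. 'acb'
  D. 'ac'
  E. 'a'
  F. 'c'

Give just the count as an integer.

2

A → no match
B → match
C → no match
D → no match
E → no match
F → match
Total matched: 2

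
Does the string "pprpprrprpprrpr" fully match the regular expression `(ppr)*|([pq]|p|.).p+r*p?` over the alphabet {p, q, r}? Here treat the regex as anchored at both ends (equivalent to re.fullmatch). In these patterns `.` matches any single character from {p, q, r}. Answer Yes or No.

No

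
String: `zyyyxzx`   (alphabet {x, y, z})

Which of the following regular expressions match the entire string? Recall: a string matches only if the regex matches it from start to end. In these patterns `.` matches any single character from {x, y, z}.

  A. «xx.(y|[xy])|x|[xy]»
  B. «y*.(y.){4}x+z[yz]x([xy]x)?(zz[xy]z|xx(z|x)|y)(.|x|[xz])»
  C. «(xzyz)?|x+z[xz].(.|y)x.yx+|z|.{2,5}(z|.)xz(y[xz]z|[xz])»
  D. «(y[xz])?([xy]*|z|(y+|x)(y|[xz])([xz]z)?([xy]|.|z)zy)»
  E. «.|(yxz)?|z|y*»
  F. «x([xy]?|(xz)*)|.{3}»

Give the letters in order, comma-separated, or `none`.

C

A → no match
B → no match
C → match
D → no match
E → no match
F → no match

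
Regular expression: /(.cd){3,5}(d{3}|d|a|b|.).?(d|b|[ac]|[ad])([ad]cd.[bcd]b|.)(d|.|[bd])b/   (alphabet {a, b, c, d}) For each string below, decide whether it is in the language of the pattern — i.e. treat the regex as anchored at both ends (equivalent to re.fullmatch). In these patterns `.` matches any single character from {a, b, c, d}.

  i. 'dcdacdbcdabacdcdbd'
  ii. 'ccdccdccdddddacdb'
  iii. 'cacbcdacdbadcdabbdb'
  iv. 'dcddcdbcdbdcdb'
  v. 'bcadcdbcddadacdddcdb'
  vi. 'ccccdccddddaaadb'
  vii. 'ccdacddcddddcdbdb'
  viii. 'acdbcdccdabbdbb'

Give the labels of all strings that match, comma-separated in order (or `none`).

ii, iv, vii, viii

i → no match — must end with 'b'
ii → match
iii → no match
iv → match
v → no match
vi → no match
vii → match
viii → match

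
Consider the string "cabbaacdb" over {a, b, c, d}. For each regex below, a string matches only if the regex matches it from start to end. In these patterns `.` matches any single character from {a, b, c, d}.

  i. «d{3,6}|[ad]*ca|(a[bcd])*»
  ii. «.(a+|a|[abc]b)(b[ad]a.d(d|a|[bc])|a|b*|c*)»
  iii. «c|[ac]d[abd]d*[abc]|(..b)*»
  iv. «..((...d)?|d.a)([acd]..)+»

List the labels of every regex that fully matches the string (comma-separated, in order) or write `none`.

i → no match
ii → match
iii → no match
iv → no match

ii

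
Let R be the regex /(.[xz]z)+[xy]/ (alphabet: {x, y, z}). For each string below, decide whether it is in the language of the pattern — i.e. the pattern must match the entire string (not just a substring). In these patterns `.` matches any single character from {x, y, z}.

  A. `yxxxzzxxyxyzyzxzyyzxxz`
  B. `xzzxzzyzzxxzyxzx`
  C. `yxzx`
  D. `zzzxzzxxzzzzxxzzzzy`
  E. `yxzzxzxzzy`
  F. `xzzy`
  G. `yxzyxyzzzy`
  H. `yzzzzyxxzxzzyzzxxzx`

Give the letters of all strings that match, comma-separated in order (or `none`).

A → no match
B → match
C → match
D → match
E → match
F → match
G → no match
H → no match

B, C, D, E, F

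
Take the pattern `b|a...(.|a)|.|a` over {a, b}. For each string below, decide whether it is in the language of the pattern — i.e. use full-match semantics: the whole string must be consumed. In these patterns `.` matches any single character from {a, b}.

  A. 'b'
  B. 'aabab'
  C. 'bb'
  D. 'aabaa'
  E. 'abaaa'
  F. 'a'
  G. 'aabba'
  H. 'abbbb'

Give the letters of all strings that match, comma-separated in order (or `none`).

A → match
B → match
C → no match
D → match
E → match
F → match
G → match
H → match

A, B, D, E, F, G, H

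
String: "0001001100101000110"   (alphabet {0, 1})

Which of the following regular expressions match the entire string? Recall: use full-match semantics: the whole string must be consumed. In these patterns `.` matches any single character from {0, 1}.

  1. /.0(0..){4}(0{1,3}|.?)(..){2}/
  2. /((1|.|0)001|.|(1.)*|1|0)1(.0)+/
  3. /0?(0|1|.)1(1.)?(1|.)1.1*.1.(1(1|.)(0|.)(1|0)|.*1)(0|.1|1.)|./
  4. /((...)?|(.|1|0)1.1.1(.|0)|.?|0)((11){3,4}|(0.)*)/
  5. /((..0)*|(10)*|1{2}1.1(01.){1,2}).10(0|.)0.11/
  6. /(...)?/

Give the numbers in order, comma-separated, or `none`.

1 → match
2 → no match
3 → no match
4 → no match
5 → no match — must end with "11"
6 → no match

1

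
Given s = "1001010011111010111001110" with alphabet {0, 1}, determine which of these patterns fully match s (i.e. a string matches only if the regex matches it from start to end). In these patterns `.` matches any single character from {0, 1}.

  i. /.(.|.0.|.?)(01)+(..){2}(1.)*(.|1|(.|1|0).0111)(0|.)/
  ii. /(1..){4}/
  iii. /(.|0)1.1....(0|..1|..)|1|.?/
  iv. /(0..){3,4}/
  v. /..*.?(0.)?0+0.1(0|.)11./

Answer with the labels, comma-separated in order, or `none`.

i → match
ii → no match
iii → no match
iv → no match — must start with "0"
v → no match

i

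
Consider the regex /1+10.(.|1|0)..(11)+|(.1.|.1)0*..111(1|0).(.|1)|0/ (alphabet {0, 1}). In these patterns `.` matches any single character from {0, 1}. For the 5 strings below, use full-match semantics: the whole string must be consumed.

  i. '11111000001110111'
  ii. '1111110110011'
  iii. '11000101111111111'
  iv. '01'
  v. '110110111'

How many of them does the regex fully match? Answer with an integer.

3

i → no match
ii → match
iii → match
iv. '01' → no match
v. '110110111' → match
Total matched: 3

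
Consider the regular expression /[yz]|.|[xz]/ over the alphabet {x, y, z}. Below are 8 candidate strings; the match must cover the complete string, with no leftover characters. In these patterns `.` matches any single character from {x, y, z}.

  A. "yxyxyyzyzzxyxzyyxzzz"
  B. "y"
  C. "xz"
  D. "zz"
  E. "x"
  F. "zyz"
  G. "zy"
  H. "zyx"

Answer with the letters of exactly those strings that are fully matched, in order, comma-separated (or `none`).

B, E

A → no match
B → match
C → no match
D → no match
E → match
F → no match
G → no match
H → no match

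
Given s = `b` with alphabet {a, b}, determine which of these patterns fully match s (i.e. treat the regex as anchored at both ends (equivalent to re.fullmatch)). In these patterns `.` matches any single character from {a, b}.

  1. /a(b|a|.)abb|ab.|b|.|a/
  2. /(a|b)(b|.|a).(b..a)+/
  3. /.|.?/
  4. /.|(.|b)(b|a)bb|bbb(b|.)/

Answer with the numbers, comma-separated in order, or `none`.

1, 3, 4

1 → match
2 → no match — must end with `a`
3 → match
4 → match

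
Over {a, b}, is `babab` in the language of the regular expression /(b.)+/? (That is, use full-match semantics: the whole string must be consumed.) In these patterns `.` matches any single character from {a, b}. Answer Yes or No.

No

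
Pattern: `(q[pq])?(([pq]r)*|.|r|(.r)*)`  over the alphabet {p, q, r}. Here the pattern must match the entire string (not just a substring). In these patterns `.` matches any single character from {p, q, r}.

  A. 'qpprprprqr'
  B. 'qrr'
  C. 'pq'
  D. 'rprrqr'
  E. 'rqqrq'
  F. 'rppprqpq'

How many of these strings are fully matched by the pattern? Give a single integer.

A → match
B → no match
C → no match
D → no match
E → no match
F → no match
Total matched: 1

1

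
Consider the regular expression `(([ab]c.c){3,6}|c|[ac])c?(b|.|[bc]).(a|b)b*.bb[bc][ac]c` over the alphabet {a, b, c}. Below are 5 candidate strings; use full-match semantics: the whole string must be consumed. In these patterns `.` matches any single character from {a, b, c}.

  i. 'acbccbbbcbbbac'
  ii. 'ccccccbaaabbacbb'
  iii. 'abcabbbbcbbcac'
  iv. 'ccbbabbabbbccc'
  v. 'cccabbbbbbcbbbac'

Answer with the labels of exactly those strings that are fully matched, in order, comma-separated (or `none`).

i → no match
ii → no match — must end with 'c'
iii → match
iv → no match
v → match

iii, v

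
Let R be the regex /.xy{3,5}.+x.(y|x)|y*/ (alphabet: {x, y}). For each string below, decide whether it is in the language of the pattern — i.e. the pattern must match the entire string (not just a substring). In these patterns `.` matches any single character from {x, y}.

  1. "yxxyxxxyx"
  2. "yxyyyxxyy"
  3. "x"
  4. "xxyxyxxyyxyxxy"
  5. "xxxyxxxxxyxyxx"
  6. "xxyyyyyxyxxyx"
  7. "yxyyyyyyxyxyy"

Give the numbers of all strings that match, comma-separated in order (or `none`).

2, 6, 7

1 → no match
2 → match
3 → no match
4 → no match
5 → no match
6 → match
7 → match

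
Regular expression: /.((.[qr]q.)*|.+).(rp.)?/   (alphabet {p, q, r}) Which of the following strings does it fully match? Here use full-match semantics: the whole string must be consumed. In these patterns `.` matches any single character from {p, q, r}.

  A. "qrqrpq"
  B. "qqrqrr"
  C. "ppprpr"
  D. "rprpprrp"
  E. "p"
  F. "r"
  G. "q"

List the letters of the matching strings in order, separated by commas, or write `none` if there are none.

A → match
B → match
C → match
D → match
E → no match
F → no match
G → no match

A, B, C, D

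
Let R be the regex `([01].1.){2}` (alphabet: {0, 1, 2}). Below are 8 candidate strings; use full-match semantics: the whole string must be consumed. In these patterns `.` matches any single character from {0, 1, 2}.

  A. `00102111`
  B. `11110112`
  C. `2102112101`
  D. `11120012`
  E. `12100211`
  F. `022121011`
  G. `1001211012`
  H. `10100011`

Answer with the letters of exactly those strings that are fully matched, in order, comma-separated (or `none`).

B, D, E, H

A → no match
B → match
C → no match
D → match
E → match
F → no match
G → no match
H → match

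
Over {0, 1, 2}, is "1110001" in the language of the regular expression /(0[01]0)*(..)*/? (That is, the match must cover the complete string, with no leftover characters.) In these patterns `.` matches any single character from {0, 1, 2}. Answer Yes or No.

No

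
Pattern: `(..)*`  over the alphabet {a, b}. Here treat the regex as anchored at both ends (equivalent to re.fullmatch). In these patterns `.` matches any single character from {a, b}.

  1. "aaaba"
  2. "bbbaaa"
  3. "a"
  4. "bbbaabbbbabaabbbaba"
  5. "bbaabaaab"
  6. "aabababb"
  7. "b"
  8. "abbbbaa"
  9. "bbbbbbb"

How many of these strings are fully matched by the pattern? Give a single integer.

1 → no match
2 → match
3 → no match
4 → no match
5 → no match
6 → match
7 → no match
8 → no match
9 → no match
Total matched: 2

2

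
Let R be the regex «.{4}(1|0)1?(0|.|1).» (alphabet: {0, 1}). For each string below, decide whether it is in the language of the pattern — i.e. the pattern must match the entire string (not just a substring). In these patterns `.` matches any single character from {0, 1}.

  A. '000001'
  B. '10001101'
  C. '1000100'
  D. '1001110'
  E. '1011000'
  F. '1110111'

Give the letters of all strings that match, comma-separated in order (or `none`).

B, C, D, E, F

A → no match
B → match
C → match
D → match
E → match
F → match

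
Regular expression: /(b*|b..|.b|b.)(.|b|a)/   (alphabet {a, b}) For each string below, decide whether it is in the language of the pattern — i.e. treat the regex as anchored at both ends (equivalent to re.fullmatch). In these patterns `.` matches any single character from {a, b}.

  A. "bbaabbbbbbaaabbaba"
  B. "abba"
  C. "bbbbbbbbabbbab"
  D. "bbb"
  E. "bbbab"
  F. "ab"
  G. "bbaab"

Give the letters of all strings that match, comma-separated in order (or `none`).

D

A → no match
B → no match
C → no match
D → match
E → no match
F → no match
G → no match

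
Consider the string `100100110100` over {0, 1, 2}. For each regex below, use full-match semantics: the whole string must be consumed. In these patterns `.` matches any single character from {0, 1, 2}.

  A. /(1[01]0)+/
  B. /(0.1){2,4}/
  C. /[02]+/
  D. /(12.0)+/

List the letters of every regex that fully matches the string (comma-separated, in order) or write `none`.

A

A → match
B → no match — must start with `0`
C → no match
D → no match — must start with `12`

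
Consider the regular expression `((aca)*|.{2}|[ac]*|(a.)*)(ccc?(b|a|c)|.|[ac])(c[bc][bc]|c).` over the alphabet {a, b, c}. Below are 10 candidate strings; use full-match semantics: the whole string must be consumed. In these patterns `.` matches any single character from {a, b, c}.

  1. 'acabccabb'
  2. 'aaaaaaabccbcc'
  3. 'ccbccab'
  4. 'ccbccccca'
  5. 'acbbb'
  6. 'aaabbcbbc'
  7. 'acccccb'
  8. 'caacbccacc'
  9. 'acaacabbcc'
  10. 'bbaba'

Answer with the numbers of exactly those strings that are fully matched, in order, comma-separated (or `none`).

2, 5, 6, 7

1 → no match
2 → match
3 → no match
4 → no match
5 → match
6 → match
7 → match
8 → no match
9 → no match
10 → no match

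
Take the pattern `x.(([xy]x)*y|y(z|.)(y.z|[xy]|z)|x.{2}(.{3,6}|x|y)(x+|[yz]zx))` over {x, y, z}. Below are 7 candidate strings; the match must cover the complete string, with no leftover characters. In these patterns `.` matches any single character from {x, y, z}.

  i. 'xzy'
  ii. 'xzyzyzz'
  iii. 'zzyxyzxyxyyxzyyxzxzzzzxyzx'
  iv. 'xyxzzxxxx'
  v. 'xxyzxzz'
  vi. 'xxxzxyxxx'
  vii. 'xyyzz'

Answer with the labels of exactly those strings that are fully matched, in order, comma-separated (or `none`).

i → match
ii → match
iii → no match — must start with 'x'
iv → match
v → no match
vi → match
vii → match

i, ii, iv, vi, vii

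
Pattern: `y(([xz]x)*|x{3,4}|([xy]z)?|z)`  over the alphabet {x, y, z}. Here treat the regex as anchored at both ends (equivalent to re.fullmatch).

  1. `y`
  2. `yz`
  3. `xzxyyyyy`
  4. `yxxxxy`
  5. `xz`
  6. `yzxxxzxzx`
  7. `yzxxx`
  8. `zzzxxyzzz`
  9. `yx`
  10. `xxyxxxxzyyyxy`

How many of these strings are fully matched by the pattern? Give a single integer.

4

1 → match
2 → match
3 → no match — must start with `y`
4 → no match
5 → no match — must start with `y`
6 → match
7 → match
8 → no match — must start with `y`
9 → no match
10 → no match — must start with `y`
Total matched: 4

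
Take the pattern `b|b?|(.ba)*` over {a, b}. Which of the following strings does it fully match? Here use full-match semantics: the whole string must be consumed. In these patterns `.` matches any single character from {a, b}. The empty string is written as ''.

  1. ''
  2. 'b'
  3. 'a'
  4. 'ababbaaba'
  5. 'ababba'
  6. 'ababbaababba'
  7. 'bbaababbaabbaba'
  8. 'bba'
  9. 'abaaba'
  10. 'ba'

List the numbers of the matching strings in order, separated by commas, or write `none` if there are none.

1 → match
2 → match
3 → no match
4 → match
5 → match
6 → match
7 → no match
8 → match
9 → match
10 → no match

1, 2, 4, 5, 6, 8, 9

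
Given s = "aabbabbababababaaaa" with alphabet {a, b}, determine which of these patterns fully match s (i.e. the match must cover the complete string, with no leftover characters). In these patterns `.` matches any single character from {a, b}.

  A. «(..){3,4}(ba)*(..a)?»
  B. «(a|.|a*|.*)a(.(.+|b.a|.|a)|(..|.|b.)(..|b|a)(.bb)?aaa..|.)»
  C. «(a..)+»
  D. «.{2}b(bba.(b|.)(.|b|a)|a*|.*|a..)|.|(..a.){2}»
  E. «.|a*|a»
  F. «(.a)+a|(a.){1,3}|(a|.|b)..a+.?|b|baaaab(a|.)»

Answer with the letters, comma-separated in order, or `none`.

A, B, D

A → match
B → match
C → no match
D → match
E → no match
F → no match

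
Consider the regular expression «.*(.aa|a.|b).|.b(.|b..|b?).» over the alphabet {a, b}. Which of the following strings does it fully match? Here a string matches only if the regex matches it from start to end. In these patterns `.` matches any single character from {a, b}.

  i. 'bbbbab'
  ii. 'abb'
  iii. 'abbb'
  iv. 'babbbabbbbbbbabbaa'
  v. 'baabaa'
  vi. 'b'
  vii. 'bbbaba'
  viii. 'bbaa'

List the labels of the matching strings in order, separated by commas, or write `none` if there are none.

i, ii, iii, vii, viii

i → match
ii → match
iii → match
iv → no match
v → no match
vi → no match
vii → match
viii → match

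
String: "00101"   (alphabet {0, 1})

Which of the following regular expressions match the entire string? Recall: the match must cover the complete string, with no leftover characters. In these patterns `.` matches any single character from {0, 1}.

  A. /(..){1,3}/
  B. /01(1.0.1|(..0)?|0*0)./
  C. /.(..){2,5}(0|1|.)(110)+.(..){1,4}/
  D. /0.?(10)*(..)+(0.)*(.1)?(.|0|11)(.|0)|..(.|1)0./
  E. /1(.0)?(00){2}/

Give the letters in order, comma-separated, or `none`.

D

A → no match
B → no match — must start with "01"
C → no match
D → match
E → no match — must start with "1"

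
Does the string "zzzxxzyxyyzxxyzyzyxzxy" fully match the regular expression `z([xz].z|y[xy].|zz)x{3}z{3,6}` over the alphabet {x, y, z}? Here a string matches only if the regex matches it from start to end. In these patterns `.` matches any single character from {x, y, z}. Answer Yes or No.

No

Every match must end with "z", but "zzzxxzyxyyzxxyzyzyxzxy" does not.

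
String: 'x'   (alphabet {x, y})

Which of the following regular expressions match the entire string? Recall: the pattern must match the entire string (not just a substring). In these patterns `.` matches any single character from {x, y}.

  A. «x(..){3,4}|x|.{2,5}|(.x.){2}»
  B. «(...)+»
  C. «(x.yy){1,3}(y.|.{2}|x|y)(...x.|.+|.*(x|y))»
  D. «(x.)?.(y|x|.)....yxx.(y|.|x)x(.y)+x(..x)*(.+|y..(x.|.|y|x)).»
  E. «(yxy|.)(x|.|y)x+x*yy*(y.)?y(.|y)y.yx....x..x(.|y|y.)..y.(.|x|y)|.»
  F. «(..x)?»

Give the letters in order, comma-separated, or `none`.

A, E

A → match
B → no match
C → no match
D → no match
E → match
F → no match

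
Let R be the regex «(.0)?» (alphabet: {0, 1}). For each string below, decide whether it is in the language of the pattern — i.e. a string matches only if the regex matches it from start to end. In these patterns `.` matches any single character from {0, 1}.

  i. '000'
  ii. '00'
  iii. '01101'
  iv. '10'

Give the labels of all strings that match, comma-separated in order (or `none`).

ii, iv

i. '000' → no match
ii. '00' → match
iii. '01101' → no match
iv. '10' → match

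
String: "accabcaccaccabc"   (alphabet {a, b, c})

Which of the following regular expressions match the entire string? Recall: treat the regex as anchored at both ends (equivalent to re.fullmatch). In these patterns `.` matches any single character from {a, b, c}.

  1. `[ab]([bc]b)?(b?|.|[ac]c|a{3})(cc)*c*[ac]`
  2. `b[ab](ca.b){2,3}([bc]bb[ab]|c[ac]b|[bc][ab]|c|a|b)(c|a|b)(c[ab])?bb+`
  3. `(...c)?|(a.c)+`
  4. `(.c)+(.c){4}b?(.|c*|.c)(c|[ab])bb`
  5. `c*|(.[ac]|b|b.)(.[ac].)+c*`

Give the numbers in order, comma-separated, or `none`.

3, 5

1 → no match
2 → no match — must start with "b"
3 → match
4 → no match — must end with "bb"
5 → match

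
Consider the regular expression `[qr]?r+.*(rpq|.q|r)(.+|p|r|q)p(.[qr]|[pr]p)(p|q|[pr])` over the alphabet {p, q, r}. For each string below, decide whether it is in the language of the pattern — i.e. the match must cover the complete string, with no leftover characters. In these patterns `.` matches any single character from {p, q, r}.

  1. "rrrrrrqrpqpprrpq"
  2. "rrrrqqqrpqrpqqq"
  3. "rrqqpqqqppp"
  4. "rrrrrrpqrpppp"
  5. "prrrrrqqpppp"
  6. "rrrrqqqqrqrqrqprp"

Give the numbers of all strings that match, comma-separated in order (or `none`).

1 → no match
2 → match
3 → no match
4 → match
5 → no match
6 → no match

2, 4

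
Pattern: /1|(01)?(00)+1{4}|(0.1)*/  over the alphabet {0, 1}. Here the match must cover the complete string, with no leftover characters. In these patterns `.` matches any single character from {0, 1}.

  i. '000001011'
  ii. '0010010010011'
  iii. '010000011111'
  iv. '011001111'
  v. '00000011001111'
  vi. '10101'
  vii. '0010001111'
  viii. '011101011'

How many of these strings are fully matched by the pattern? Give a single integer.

i → no match
ii → no match
iii → no match
iv → no match
v → no match
vi → no match
vii → no match
viii → no match
Total matched: 0

0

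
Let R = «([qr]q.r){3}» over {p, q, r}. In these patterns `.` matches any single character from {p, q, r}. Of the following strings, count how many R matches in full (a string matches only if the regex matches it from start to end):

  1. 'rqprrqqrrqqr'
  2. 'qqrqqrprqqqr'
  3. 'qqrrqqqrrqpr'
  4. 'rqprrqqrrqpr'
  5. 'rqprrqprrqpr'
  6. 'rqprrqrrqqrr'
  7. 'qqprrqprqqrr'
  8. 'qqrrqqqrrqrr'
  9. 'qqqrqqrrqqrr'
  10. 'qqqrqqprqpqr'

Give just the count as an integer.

1 → match
2 → no match
3 → match
4 → match
5 → match
6 → match
7 → match
8 → match
9 → match
10 → no match
Total matched: 8

8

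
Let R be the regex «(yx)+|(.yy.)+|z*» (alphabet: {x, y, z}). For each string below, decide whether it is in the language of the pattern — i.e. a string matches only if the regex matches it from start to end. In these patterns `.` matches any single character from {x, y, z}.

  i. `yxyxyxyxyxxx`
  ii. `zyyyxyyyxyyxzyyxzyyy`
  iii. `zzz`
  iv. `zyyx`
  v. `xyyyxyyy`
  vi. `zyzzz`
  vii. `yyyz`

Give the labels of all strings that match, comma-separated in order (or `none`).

i. `yxyxyxyxyxxx` → no match
ii → match
iii. `zzz` → match
iv. `zyyx` → match
v. `xyyyxyyy` → match
vi. `zyzzz` → no match
vii. `yyyz` → match

ii, iii, iv, v, vii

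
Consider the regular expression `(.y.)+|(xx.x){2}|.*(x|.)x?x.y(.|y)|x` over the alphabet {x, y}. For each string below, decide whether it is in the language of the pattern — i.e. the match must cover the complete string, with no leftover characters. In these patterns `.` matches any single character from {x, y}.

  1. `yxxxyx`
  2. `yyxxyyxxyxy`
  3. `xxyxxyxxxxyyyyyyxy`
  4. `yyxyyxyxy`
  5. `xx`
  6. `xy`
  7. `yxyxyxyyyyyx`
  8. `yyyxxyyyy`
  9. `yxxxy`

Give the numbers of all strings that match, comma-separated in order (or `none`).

1

1 → match
2 → no match
3 → no match
4 → no match
5 → no match
6 → no match
7 → no match
8 → no match
9 → no match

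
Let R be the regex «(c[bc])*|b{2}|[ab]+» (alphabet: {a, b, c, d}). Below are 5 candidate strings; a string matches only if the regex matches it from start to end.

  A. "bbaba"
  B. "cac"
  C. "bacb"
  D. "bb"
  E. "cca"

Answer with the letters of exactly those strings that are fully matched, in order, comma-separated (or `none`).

A, D

A → match
B → no match
C → no match
D → match
E → no match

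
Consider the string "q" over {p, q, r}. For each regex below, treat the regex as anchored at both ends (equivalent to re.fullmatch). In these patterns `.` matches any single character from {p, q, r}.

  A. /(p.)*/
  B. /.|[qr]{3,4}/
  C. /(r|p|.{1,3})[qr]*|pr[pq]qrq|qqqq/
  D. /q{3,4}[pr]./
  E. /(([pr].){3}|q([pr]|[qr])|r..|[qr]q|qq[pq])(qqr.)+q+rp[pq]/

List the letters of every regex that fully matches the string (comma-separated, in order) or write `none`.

B, C

A → no match
B → match
C → match
D → no match
E → no match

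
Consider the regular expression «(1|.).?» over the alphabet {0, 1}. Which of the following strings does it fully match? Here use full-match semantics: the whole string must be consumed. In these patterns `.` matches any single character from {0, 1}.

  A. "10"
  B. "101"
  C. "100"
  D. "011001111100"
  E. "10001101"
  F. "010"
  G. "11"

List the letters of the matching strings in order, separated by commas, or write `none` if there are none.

A → match
B → no match
C → no match
D → no match
E → no match
F → no match
G → match

A, G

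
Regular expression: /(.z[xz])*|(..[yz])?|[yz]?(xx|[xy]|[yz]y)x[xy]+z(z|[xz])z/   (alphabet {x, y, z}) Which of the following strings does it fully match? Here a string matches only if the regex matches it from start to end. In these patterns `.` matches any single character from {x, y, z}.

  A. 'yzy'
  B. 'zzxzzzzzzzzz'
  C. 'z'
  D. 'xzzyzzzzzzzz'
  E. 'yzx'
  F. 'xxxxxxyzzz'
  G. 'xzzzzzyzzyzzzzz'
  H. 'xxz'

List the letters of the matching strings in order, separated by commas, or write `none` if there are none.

A → match
B → match
C → no match
D → match
E → match
F → match
G → match
H → match

A, B, D, E, F, G, H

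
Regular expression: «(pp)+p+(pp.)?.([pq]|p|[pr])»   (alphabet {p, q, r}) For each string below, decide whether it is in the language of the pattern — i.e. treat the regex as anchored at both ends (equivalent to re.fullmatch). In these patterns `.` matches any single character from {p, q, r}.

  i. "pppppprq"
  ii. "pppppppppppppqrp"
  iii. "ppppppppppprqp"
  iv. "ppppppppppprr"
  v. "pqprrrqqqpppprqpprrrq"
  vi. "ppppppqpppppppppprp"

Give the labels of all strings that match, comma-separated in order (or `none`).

i → match
ii → match
iii → match
iv → match
v → no match — must start with "pp"
vi → no match

i, ii, iii, iv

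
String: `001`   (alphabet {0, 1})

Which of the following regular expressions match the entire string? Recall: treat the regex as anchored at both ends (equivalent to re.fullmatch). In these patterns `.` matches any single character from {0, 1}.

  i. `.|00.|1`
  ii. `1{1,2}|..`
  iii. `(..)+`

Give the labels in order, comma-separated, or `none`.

i

i → match
ii → no match
iii → no match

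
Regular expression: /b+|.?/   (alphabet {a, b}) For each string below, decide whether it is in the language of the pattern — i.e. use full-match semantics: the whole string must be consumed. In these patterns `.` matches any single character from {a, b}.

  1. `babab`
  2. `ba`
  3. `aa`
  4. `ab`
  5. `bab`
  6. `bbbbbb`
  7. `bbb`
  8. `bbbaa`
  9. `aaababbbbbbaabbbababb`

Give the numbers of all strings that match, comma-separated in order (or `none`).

1 → no match
2 → no match
3 → no match
4 → no match
5 → no match
6 → match
7 → match
8 → no match
9 → no match

6, 7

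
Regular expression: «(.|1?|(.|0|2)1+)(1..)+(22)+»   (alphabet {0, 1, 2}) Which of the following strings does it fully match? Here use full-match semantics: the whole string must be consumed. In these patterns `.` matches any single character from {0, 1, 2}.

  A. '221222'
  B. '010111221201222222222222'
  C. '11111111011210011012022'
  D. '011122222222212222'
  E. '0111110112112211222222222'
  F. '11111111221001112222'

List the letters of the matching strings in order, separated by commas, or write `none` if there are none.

A → no match
B → no match
C → match
D → no match
E → match
F → match

C, E, F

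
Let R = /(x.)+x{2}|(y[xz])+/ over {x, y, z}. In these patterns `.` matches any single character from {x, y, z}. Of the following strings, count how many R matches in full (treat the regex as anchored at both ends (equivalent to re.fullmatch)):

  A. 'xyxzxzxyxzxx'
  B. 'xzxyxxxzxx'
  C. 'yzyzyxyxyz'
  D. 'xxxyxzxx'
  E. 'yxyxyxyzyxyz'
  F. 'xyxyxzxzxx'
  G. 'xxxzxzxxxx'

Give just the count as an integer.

A → match
B → match
C → match
D → match
E → match
F → match
G → match
Total matched: 7

7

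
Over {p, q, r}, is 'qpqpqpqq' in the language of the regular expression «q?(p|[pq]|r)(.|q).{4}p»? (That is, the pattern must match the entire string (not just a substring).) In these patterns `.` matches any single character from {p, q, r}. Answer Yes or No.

Every match must end with 'p', but 'qpqpqpqq' does not.

No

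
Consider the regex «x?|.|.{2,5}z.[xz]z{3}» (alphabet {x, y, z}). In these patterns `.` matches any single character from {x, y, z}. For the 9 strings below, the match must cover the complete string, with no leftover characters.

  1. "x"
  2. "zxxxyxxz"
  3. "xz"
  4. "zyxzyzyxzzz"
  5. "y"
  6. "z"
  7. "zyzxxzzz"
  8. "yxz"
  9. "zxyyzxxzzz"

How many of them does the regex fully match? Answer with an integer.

1 → match
2 → no match
3 → no match
4 → match
5 → match
6 → match
7 → match
8 → no match
9 → match
Total matched: 6

6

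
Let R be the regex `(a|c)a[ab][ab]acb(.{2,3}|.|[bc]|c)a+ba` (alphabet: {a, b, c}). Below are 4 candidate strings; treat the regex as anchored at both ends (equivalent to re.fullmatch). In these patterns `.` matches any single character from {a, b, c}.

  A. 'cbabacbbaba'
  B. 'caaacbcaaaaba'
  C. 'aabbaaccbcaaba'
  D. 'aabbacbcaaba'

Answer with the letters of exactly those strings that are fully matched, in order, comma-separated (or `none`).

A → no match
B → no match
C → no match
D → match

D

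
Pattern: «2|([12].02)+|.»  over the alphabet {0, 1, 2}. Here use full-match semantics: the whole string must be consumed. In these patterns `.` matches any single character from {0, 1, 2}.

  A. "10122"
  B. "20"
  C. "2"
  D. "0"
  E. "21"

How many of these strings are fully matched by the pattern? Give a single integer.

2

A. "10122" → no match
B. "20" → no match
C. "2" → match
D. "0" → match
E. "21" → no match
Total matched: 2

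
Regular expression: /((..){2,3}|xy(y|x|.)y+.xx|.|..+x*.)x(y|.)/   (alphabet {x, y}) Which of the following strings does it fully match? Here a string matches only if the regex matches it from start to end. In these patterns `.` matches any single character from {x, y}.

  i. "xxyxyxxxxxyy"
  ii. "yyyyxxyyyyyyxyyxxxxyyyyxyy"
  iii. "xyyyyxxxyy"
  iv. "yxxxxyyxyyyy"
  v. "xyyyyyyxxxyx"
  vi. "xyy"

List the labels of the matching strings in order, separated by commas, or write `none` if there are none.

none

i → no match
ii → no match
iii → no match
iv → no match
v → no match
vi → no match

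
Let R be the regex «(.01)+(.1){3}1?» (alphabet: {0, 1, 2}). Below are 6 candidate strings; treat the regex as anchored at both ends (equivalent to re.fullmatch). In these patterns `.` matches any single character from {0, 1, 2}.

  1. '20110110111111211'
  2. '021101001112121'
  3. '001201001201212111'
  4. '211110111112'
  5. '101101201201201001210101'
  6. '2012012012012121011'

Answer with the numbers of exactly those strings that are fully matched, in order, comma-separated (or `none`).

1 → no match
2 → no match
3 → match
4 → no match
5 → match
6 → match

3, 5, 6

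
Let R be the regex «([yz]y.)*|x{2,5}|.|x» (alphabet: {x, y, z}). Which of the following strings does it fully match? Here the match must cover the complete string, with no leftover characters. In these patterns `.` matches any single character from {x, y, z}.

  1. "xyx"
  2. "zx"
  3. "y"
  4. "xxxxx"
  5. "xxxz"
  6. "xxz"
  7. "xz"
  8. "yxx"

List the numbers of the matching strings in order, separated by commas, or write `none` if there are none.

1. "xyx" → no match
2. "zx" → no match
3. "y" → match
4. "xxxxx" → match
5. "xxxz" → no match
6. "xxz" → no match
7. "xz" → no match
8. "yxx" → no match

3, 4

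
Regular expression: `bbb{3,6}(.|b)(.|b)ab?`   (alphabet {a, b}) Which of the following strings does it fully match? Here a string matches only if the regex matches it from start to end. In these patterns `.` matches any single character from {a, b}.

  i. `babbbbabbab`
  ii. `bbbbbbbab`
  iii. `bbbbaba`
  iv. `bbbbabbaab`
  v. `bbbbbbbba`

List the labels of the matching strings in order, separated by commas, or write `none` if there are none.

i → no match — must start with `bbb`
ii → match
iii → no match
iv → no match
v → match

ii, v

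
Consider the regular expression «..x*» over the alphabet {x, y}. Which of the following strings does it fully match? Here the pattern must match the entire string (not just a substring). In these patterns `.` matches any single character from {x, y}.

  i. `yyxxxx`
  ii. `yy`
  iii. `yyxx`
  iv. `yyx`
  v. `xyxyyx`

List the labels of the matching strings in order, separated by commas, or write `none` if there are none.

i, ii, iii, iv

i → match
ii → match
iii → match
iv → match
v → no match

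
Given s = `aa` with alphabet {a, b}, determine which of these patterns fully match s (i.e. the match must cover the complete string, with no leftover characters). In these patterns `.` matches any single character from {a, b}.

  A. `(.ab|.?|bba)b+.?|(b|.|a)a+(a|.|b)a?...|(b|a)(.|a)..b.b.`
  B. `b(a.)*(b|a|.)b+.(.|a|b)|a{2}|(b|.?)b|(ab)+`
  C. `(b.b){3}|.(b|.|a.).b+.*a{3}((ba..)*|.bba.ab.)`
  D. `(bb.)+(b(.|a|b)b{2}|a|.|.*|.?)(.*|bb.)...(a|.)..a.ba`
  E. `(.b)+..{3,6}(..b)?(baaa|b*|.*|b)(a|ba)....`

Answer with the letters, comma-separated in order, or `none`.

B

A → no match
B → match
C → no match
D → no match — must start with `bb`
E → no match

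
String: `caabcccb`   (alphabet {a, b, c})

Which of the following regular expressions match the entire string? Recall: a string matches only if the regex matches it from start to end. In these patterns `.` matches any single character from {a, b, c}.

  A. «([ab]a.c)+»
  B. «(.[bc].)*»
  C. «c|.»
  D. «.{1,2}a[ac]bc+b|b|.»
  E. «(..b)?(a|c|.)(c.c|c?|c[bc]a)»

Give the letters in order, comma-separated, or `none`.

A → no match — must end with `c`
B → no match
C → no match
D → match
E → no match

D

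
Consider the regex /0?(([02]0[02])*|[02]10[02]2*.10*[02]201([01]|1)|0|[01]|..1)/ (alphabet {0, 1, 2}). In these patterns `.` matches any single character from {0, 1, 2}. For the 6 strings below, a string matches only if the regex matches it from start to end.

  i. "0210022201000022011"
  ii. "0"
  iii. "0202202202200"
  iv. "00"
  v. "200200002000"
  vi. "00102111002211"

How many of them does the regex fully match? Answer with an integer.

i → match
ii → match
iii → match
iv → match
v → match
vi → no match
Total matched: 5

5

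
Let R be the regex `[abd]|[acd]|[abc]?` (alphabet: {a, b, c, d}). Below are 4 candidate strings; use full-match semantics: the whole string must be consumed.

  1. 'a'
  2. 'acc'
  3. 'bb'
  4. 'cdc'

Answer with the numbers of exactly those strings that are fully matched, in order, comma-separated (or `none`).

1. 'a' → match
2. 'acc' → no match
3. 'bb' → no match
4. 'cdc' → no match

1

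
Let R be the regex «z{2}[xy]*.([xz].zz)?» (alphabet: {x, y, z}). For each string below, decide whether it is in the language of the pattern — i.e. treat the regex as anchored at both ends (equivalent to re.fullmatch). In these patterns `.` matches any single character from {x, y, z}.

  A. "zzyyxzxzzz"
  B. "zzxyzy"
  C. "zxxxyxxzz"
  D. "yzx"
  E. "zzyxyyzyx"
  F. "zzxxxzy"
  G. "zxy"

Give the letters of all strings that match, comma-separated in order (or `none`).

A → match
B → no match
C → no match
D → no match — must start with "z"
E → no match
F → no match
G → no match

A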